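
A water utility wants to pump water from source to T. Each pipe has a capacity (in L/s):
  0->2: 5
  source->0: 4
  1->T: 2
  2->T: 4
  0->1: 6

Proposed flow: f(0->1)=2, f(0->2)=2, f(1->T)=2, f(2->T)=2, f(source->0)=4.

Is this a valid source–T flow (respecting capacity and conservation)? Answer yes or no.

Yes

Every edge has 0 ≤ f(e) ≤ cap(e).
At each intermediate node, inflow equals outflow.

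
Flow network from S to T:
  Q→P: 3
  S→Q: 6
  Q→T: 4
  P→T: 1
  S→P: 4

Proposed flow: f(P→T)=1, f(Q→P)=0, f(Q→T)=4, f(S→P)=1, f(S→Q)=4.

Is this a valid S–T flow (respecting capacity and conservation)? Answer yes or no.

Every edge has 0 ≤ f(e) ≤ cap(e).
At each intermediate node, inflow equals outflow.

Yes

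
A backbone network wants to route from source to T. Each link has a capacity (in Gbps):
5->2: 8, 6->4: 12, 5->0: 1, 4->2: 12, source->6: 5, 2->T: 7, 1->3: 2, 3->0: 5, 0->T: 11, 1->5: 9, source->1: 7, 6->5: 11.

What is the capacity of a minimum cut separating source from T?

10

Max flow = 10 (via 4 augmenting paths).
In the residual at optimum, the set reachable from source is {1, 2, 4, 5, 6, source}.
Cut edges: 1->3 (cap 2), 5->0 (cap 1), 2->T (cap 7). Sum = 10.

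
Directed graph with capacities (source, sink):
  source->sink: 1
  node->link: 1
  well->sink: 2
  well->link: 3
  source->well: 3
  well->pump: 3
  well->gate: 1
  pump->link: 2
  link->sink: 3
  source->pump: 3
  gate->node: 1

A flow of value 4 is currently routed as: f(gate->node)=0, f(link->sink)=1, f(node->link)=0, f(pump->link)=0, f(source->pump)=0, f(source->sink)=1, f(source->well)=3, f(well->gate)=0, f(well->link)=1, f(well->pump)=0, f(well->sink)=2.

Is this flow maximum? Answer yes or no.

No

Residual path source->pump->link->sink has bottleneck 2 > 0.
Pushing 2 along it raises the flow to 6, so the given flow is not maximum.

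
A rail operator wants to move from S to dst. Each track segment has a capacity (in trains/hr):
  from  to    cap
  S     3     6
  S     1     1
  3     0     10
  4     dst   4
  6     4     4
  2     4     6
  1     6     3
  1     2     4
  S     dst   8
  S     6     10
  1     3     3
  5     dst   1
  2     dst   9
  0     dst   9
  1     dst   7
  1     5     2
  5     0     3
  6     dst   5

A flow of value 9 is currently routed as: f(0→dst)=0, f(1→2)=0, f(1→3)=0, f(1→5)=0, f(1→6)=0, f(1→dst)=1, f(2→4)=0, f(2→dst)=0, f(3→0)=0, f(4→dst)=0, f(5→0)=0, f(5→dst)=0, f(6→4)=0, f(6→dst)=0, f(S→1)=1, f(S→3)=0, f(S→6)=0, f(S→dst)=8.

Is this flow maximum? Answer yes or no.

No

Residual path S→6→dst has bottleneck 5 > 0.
Pushing 5 along it raises the flow to 14, so the given flow is not maximum.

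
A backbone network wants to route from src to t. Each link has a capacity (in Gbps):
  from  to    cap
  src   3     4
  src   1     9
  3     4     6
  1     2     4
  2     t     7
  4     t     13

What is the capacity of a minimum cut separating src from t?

8

Max flow = 8 (via 2 augmenting paths).
In the residual at optimum, the set reachable from src is {1, src}.
Cut edges: 1→2 (cap 4), src→3 (cap 4). Sum = 8.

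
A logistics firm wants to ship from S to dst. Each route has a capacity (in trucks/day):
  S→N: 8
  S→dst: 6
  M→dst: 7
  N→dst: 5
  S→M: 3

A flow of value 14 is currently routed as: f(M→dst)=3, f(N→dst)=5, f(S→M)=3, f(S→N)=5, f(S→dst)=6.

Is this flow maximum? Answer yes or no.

Residual reachable from S: {N, S}; dst is not reachable.
Saturated cut: S→M, S→dst, N→dst with total capacity 14 = current flow value. Flow is maximum.

Yes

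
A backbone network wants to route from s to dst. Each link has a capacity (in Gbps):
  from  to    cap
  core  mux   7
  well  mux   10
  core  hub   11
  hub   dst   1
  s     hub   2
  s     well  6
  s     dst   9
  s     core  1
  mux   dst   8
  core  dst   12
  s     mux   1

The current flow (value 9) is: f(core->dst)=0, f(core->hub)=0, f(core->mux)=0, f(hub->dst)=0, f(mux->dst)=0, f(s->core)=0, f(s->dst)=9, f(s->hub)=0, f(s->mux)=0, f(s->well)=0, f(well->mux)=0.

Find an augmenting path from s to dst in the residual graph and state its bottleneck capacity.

s->core->dst, bottleneck 1

Residual along s->core->dst: s->core: 1, core->dst: 12.
Bottleneck = min = 1.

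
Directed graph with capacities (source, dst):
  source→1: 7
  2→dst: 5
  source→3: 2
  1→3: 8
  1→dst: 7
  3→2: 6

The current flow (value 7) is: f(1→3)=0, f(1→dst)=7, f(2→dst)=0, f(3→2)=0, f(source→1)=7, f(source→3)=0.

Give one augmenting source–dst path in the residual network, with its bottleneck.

Residual along source→3→2→dst: source→3: 2, 3→2: 6, 2→dst: 5.
Bottleneck = min = 2.

source→3→2→dst, bottleneck 2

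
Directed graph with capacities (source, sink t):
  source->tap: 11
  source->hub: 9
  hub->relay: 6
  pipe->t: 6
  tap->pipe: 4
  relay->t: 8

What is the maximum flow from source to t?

Augment source->hub->relay->t: bottleneck 6. Total 6.
Augment source->tap->pipe->t: bottleneck 4. Total 10.
No augmenting path remains in the residual graph.

10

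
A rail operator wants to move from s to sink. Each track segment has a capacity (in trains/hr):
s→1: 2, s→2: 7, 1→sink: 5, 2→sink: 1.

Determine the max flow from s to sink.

3

Augment s→2→sink: bottleneck 1. Total 1.
Augment s→1→sink: bottleneck 2. Total 3.
No augmenting path remains in the residual graph.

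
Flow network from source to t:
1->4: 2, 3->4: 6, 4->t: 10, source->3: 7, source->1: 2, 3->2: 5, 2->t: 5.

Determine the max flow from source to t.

Augment source->1->4->t: bottleneck 2. Total 2.
Augment source->3->4->t: bottleneck 6. Total 8.
Augment source->3->2->t: bottleneck 1. Total 9.
No augmenting path remains in the residual graph.

9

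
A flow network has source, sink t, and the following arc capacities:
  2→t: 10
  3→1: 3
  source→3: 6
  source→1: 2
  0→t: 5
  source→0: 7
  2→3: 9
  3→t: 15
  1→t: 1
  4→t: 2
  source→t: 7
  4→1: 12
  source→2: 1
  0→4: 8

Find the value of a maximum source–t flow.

22

Augment source→t: bottleneck 7. Total 7.
Augment source→2→t: bottleneck 1. Total 8.
Augment source→3→t: bottleneck 6. Total 14.
Augment source→0→t: bottleneck 5. Total 19.
Augment source→1→t: bottleneck 1. Total 20.
Augment source→0→4→t: bottleneck 2. Total 22.
No augmenting path remains in the residual graph.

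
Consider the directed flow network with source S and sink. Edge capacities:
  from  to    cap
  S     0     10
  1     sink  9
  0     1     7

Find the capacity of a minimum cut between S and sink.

7

Max flow = 7 (via 1 augmenting path).
In the residual at optimum, the set reachable from S is {0, S}.
Cut edges: 0->1 (cap 7). Sum = 7.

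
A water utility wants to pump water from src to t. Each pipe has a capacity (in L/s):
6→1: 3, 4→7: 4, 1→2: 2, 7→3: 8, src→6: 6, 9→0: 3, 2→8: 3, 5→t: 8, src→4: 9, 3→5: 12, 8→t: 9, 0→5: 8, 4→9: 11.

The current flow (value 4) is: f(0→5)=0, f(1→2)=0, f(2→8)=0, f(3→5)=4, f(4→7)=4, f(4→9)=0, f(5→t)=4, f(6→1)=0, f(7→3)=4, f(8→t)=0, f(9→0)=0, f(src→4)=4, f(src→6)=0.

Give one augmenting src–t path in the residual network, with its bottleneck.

Residual along src→4→9→0→5→t: src→4: 5, 4→9: 11, 9→0: 3, 0→5: 8, 5→t: 4.
Bottleneck = min = 3.

src→4→9→0→5→t, bottleneck 3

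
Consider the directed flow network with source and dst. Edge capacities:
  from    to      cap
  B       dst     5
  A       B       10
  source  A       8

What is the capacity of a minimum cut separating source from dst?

5

Max flow = 5 (via 1 augmenting path).
In the residual at optimum, the set reachable from source is {A, B, source}.
Cut edges: B->dst (cap 5). Sum = 5.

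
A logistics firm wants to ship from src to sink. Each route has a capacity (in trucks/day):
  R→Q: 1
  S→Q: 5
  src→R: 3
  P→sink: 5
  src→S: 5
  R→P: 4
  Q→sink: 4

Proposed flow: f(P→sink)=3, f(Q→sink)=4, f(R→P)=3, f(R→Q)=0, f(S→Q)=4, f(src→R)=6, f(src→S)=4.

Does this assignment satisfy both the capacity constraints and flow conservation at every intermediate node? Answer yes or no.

No

Capacity violated on src→R: flow 6 > capacity 3.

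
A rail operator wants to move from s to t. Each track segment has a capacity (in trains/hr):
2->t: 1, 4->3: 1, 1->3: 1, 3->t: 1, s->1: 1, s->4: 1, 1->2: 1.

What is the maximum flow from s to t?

2

Augment s->1->2->t: bottleneck 1. Total 1.
Augment s->4->3->t: bottleneck 1. Total 2.
No augmenting path remains in the residual graph.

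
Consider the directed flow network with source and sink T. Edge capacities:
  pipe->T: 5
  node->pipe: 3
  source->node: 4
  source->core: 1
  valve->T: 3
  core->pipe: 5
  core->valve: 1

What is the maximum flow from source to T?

Augment source->node->pipe->T: bottleneck 3. Total 3.
Augment source->core->pipe->T: bottleneck 1. Total 4.
No augmenting path remains in the residual graph.

4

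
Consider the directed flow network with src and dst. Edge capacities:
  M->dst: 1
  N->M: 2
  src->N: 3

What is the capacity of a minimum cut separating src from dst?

1

Max flow = 1 (via 1 augmenting path).
In the residual at optimum, the set reachable from src is {M, N, src}.
Cut edges: M->dst (cap 1). Sum = 1.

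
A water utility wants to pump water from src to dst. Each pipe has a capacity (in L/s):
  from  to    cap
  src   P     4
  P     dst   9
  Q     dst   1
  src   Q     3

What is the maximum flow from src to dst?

Augment src->Q->dst: bottleneck 1. Total 1.
Augment src->P->dst: bottleneck 4. Total 5.
No augmenting path remains in the residual graph.

5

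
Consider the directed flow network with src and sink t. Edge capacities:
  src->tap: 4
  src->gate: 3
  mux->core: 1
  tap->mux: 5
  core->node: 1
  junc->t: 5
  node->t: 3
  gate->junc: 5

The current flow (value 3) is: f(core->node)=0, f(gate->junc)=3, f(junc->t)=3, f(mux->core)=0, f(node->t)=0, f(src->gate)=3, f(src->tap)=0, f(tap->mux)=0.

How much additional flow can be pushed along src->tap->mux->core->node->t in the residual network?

1

Residual capacities along the path: src->tap: 4, tap->mux: 5, mux->core: 1, core->node: 1, node->t: 3.
Minimum is 1.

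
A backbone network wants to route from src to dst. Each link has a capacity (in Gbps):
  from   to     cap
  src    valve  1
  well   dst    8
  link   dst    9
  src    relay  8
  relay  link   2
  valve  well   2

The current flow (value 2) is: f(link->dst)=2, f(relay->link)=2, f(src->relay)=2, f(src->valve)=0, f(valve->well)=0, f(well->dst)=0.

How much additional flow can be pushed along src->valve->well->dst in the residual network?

Residual capacities along the path: src->valve: 1, valve->well: 2, well->dst: 8.
Minimum is 1.

1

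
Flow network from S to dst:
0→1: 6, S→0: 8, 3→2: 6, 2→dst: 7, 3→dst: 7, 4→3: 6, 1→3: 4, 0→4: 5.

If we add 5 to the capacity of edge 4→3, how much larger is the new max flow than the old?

0

Original max flow = 8.
Edge 4→3 does not cross the min cut (source side {S}), so extra capacity there cannot help.
New max flow = 8. Increase = 0.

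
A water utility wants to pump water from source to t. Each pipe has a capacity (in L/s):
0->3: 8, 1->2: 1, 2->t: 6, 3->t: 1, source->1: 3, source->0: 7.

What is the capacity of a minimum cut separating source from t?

Max flow = 2 (via 2 augmenting paths).
In the residual at optimum, the set reachable from source is {0, 1, 3, source}.
Cut edges: 1->2 (cap 1), 3->t (cap 1). Sum = 2.

2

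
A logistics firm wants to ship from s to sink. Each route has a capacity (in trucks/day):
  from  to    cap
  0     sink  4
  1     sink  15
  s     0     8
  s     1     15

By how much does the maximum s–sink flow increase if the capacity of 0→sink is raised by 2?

Original max flow = 19.
After raising cap(0→sink), augmenting paths through that edge carry 2 more units.
New max flow = 21. Increase = 2.

2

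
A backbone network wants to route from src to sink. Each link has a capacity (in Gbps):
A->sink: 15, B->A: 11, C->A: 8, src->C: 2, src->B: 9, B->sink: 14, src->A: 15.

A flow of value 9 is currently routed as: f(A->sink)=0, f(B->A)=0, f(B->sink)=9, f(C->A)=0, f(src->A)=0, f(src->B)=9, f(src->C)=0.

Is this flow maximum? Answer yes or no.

Residual path src->A->sink has bottleneck 15 > 0.
Pushing 15 along it raises the flow to 24, so the given flow is not maximum.

No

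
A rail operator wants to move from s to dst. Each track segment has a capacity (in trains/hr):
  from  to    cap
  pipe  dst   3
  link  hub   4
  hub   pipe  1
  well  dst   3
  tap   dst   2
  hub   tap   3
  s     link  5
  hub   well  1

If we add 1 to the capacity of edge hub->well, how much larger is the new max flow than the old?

0

Original max flow = 4.
Edge hub->well does not cross the min cut (source side {link, s}), so extra capacity there cannot help.
New max flow = 4. Increase = 0.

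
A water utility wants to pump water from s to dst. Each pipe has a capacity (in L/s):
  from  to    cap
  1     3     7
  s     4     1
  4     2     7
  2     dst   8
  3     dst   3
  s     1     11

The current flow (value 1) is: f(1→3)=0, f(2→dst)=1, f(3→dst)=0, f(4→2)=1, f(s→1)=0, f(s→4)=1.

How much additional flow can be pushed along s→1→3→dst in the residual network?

3

Residual capacities along the path: s→1: 11, 1→3: 7, 3→dst: 3.
Minimum is 3.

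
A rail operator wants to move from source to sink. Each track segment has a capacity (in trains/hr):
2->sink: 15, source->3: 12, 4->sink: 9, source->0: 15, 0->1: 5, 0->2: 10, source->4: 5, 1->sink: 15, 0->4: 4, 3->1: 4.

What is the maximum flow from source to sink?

Augment source->4->sink: bottleneck 5. Total 5.
Augment source->3->1->sink: bottleneck 4. Total 9.
Augment source->0->1->sink: bottleneck 5. Total 14.
Augment source->0->2->sink: bottleneck 10. Total 24.
No augmenting path remains in the residual graph.

24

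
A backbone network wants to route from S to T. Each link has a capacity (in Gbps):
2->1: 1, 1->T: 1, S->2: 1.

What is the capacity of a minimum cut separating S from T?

1

Max flow = 1 (via 1 augmenting path).
In the residual at optimum, the set reachable from S is {S}.
Cut edges: S->2 (cap 1). Sum = 1.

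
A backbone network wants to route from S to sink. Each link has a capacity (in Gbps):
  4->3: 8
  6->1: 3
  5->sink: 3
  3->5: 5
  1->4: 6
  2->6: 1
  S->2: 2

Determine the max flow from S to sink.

Augment S->2->6->1->4->3->5->sink: bottleneck 1. Total 1.
No augmenting path remains in the residual graph.

1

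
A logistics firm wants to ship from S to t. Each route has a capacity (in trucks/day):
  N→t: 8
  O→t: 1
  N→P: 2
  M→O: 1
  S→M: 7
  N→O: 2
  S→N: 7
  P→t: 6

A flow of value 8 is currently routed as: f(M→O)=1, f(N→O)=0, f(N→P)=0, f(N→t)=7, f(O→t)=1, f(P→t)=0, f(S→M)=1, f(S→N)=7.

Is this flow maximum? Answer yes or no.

Yes

Residual reachable from S: {M, S}; t is not reachable.
Saturated cut: S→N, M→O with total capacity 8 = current flow value. Flow is maximum.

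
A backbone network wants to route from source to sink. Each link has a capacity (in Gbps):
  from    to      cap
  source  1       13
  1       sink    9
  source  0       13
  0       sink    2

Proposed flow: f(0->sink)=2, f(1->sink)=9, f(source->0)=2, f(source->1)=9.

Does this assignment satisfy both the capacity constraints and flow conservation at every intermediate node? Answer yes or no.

Yes

Every edge has 0 ≤ f(e) ≤ cap(e).
At each intermediate node, inflow equals outflow.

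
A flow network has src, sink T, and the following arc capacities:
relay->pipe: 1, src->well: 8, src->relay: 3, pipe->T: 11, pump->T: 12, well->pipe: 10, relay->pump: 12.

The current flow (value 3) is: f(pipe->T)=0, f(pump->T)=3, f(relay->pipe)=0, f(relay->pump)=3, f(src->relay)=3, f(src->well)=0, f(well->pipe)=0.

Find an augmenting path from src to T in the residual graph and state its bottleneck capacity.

src->well->pipe->T, bottleneck 8

Residual along src->well->pipe->T: src->well: 8, well->pipe: 10, pipe->T: 11.
Bottleneck = min = 8.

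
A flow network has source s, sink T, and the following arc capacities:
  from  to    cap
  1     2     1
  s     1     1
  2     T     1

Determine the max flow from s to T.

Augment s->1->2->T: bottleneck 1. Total 1.
No augmenting path remains in the residual graph.

1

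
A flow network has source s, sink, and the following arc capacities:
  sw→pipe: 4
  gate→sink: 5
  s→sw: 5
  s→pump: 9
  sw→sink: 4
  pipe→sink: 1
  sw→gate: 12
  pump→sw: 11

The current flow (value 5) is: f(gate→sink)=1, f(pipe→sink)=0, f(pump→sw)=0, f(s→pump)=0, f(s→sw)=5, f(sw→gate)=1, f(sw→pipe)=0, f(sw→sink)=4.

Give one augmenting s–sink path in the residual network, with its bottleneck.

s→pump→sw→gate→sink, bottleneck 4

Residual along s→pump→sw→gate→sink: s→pump: 9, pump→sw: 11, sw→gate: 11, gate→sink: 4.
Bottleneck = min = 4.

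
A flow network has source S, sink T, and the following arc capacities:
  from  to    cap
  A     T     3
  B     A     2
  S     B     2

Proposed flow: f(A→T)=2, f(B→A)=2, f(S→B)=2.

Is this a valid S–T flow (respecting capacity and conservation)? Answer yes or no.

Yes

Every edge has 0 ≤ f(e) ≤ cap(e).
At each intermediate node, inflow equals outflow.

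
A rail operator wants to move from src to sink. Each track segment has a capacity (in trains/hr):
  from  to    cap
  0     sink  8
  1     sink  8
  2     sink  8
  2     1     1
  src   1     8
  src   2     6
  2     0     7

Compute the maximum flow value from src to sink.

Augment src->2->sink: bottleneck 6. Total 6.
Augment src->1->sink: bottleneck 8. Total 14.
No augmenting path remains in the residual graph.

14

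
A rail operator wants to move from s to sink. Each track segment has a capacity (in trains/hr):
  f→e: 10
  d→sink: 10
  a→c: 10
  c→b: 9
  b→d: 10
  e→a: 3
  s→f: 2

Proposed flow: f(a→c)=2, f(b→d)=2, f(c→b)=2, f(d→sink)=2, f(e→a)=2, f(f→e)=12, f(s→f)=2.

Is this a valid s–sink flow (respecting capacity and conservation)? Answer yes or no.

Capacity violated on f→e: flow 12 > capacity 10.

No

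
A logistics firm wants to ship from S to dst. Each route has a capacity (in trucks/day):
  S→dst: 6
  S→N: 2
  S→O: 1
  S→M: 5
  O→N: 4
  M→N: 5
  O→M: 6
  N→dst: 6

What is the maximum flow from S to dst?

Augment S→dst: bottleneck 6. Total 6.
Augment S→N→dst: bottleneck 2. Total 8.
Augment S→O→N→dst: bottleneck 1. Total 9.
Augment S→M→N→dst: bottleneck 3. Total 12.
No augmenting path remains in the residual graph.

12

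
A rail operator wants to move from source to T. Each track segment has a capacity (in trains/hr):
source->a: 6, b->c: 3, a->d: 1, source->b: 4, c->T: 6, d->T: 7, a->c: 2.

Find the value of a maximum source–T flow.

6

Augment source->b->c->T: bottleneck 3. Total 3.
Augment source->a->c->T: bottleneck 2. Total 5.
Augment source->a->d->T: bottleneck 1. Total 6.
No augmenting path remains in the residual graph.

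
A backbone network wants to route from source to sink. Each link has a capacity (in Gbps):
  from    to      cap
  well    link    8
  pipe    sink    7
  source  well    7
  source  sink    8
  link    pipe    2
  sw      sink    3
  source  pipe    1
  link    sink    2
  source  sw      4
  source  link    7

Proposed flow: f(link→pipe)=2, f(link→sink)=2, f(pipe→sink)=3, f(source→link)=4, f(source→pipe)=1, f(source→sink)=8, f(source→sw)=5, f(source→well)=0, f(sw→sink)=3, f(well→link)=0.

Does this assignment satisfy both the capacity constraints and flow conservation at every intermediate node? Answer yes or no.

Capacity violated on source→sw: flow 5 > capacity 4.

No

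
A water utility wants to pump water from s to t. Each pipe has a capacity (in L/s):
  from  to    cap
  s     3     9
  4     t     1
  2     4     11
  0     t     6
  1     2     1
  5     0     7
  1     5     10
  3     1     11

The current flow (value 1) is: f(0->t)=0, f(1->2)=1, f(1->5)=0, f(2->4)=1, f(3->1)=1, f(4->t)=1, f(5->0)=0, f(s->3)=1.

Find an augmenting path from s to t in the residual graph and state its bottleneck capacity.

Residual along s->3->1->5->0->t: s->3: 8, 3->1: 10, 1->5: 10, 5->0: 7, 0->t: 6.
Bottleneck = min = 6.

s->3->1->5->0->t, bottleneck 6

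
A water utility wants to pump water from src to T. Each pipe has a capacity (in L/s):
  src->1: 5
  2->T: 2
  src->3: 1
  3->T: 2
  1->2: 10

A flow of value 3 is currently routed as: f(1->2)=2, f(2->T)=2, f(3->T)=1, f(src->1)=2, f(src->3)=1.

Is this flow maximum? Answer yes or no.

Yes

Residual reachable from src: {1, 2, src}; T is not reachable.
Saturated cut: src->3, 2->T with total capacity 3 = current flow value. Flow is maximum.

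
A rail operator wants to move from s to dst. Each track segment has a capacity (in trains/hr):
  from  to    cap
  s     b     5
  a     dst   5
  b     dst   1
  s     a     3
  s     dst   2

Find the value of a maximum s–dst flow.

Augment s→dst: bottleneck 2. Total 2.
Augment s→a→dst: bottleneck 3. Total 5.
Augment s→b→dst: bottleneck 1. Total 6.
No augmenting path remains in the residual graph.

6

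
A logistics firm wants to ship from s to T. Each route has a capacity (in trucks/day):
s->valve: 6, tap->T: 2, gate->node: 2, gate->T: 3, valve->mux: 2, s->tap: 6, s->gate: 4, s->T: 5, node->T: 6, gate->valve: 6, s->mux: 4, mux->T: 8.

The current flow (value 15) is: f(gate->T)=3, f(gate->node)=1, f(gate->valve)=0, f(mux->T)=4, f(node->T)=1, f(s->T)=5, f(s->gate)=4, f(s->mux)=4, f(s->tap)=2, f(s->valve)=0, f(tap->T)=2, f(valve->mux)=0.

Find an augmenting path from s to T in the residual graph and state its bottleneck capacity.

s->valve->mux->T, bottleneck 2

Residual along s->valve->mux->T: s->valve: 6, valve->mux: 2, mux->T: 4.
Bottleneck = min = 2.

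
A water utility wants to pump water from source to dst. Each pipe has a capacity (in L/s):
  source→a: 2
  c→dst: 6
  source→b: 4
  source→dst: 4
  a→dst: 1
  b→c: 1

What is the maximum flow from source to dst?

6

Augment source→dst: bottleneck 4. Total 4.
Augment source→a→dst: bottleneck 1. Total 5.
Augment source→b→c→dst: bottleneck 1. Total 6.
No augmenting path remains in the residual graph.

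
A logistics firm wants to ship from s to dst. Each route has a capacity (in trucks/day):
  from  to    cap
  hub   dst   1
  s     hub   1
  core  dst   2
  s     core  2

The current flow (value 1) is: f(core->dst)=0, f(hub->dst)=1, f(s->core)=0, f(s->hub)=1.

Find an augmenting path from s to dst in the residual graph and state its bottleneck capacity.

s->core->dst, bottleneck 2

Residual along s->core->dst: s->core: 2, core->dst: 2.
Bottleneck = min = 2.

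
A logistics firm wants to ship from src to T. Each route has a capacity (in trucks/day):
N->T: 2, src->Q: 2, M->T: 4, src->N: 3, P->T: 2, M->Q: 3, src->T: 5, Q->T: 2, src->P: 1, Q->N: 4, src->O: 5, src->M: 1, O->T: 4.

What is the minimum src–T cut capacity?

15

Max flow = 15 (via 6 augmenting paths).
In the residual at optimum, the set reachable from src is {N, O, src}.
Cut edges: src->M (cap 1), src->Q (cap 2), src->P (cap 1), src->T (cap 5), O->T (cap 4), N->T (cap 2). Sum = 15.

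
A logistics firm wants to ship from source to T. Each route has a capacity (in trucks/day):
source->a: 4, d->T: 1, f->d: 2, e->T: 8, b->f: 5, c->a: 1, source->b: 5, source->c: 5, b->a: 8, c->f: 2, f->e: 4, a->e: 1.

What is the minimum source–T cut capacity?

Max flow = 6 (via 4 augmenting paths).
In the residual at optimum, the set reachable from source is {a, b, c, d, f, source}.
Cut edges: f->e (cap 4), a->e (cap 1), d->T (cap 1). Sum = 6.

6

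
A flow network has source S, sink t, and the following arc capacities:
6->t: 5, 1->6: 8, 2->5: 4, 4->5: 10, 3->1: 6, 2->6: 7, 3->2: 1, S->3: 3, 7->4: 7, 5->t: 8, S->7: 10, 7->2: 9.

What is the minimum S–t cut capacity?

13

Max flow = 13 (via 5 augmenting paths).
In the residual at optimum, the set reachable from S is {S}.
Cut edges: S->7 (cap 10), S->3 (cap 3). Sum = 13.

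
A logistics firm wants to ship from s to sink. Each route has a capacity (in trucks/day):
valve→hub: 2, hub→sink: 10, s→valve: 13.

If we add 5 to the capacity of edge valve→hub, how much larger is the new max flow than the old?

5

Original max flow = 2.
After raising cap(valve→hub), augmenting paths through that edge carry 5 more units.
New max flow = 7. Increase = 5.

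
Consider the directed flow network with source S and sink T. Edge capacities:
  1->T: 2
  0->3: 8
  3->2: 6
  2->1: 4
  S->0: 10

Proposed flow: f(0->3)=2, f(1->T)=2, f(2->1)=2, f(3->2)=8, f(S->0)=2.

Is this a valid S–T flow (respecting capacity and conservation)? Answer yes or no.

No

Capacity violated on 3->2: flow 8 > capacity 6.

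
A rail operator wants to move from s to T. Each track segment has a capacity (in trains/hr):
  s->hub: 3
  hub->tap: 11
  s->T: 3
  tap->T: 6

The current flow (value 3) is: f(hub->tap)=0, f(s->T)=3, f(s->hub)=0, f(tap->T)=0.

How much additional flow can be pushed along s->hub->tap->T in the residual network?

Residual capacities along the path: s->hub: 3, hub->tap: 11, tap->T: 6.
Minimum is 3.

3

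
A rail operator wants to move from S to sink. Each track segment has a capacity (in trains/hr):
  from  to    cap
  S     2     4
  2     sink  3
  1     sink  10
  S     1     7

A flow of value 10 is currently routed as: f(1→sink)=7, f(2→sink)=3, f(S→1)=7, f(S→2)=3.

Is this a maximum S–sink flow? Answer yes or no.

Residual reachable from S: {2, S}; sink is not reachable.
Saturated cut: S→1, 2→sink with total capacity 10 = current flow value. Flow is maximum.

Yes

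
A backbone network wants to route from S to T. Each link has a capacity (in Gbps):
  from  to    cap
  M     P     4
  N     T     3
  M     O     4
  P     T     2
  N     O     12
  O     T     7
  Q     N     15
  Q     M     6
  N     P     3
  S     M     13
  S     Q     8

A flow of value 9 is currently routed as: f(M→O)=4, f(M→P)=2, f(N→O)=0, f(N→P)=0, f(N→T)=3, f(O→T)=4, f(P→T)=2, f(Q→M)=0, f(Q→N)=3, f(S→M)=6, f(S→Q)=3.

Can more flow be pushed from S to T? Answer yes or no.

Residual path S→Q→N→O→T has bottleneck 3 > 0.
Pushing 3 along it raises the flow to 12, so the given flow is not maximum.

Yes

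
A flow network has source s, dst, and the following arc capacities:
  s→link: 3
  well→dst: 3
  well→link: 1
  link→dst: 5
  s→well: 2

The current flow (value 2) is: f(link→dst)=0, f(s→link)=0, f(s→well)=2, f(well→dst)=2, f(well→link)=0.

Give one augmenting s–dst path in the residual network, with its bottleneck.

s→link→dst, bottleneck 3

Residual along s→link→dst: s→link: 3, link→dst: 5.
Bottleneck = min = 3.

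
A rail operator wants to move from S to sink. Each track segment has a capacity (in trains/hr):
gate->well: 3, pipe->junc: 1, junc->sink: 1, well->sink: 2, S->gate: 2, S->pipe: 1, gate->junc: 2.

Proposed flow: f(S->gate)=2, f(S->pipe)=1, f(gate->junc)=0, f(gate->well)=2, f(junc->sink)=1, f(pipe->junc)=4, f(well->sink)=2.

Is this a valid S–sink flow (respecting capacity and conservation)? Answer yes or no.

No

Capacity violated on pipe->junc: flow 4 > capacity 1.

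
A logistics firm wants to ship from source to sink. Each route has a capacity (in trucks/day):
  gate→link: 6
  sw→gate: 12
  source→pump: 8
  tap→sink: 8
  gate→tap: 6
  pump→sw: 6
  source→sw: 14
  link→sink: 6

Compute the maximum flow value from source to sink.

Augment source→sw→gate→tap→sink: bottleneck 6. Total 6.
Augment source→sw→gate→link→sink: bottleneck 6. Total 12.
No augmenting path remains in the residual graph.

12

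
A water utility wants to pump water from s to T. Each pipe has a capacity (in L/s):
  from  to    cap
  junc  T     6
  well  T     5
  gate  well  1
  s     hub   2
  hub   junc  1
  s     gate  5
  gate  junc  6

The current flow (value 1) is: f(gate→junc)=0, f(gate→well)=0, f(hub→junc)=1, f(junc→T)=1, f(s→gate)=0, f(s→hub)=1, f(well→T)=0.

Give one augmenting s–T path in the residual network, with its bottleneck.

s→gate→junc→T, bottleneck 5

Residual along s→gate→junc→T: s→gate: 5, gate→junc: 6, junc→T: 5.
Bottleneck = min = 5.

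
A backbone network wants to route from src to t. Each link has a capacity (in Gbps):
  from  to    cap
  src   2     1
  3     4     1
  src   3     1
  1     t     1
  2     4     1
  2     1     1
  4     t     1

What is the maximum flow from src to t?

Augment src->2->1->t: bottleneck 1. Total 1.
Augment src->3->4->t: bottleneck 1. Total 2.
No augmenting path remains in the residual graph.

2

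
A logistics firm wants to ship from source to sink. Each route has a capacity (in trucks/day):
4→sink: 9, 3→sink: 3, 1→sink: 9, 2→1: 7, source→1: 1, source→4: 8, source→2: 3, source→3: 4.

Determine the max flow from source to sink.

15

Augment source→4→sink: bottleneck 8. Total 8.
Augment source→1→sink: bottleneck 1. Total 9.
Augment source→3→sink: bottleneck 3. Total 12.
Augment source→2→1→sink: bottleneck 3. Total 15.
No augmenting path remains in the residual graph.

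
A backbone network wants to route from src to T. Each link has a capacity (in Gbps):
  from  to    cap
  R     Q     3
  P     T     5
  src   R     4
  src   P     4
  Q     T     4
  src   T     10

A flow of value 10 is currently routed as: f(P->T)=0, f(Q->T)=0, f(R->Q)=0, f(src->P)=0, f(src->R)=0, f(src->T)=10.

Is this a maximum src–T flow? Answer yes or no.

Residual path src->P->T has bottleneck 4 > 0.
Pushing 4 along it raises the flow to 14, so the given flow is not maximum.

No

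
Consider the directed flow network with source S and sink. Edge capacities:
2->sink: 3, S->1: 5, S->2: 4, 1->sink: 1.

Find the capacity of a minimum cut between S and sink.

4

Max flow = 4 (via 2 augmenting paths).
In the residual at optimum, the set reachable from S is {1, 2, S}.
Cut edges: 1->sink (cap 1), 2->sink (cap 3). Sum = 4.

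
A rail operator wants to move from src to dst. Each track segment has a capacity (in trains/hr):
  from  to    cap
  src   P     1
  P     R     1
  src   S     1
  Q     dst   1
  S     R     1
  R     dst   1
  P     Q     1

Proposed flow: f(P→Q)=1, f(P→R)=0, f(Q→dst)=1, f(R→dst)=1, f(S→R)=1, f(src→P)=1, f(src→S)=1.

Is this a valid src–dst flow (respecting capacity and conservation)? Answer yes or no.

Yes

Every edge has 0 ≤ f(e) ≤ cap(e).
At each intermediate node, inflow equals outflow.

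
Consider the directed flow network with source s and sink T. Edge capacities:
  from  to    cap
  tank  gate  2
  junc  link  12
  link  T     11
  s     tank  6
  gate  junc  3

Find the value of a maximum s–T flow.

Augment s→tank→gate→junc→link→T: bottleneck 2. Total 2.
No augmenting path remains in the residual graph.

2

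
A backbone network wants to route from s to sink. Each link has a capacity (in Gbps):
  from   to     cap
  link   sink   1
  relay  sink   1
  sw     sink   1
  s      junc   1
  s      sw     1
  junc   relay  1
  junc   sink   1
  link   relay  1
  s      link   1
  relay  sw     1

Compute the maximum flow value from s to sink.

3

Augment s→link→sink: bottleneck 1. Total 1.
Augment s→junc→sink: bottleneck 1. Total 2.
Augment s→sw→sink: bottleneck 1. Total 3.
No augmenting path remains in the residual graph.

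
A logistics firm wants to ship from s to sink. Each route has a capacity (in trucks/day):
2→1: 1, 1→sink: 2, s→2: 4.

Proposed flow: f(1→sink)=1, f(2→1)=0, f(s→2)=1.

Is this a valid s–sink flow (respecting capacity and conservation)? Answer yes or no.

Conservation fails at 2: inflow 1 ≠ outflow 0.

No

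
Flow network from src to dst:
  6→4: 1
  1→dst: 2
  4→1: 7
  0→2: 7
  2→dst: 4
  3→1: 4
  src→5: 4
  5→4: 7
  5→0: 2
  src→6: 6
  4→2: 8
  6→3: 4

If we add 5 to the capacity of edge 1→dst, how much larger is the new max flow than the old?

Original max flow = 6.
After raising cap(1→dst), augmenting paths through that edge carry 3 more units.
New max flow = 9. Increase = 3.

3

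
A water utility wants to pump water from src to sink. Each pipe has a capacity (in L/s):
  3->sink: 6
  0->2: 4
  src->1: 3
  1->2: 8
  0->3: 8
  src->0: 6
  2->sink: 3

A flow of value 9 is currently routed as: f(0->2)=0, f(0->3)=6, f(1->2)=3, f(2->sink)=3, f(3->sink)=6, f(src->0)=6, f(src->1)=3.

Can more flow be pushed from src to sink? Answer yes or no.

Residual reachable from src: {src}; sink is not reachable.
Saturated cut: src->0, src->1 with total capacity 9 = current flow value. Flow is maximum.

No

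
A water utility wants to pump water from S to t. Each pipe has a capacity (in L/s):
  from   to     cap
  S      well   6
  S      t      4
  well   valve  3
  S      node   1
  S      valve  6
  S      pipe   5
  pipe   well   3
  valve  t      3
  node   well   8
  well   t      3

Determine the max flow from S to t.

10

Augment S->t: bottleneck 4. Total 4.
Augment S->well->t: bottleneck 3. Total 7.
Augment S->valve->t: bottleneck 3. Total 10.
No augmenting path remains in the residual graph.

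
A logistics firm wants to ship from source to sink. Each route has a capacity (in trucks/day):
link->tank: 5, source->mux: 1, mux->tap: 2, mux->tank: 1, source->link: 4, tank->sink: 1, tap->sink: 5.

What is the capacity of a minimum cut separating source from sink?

Max flow = 2 (via 2 augmenting paths).
In the residual at optimum, the set reachable from source is {link, source, tank}.
Cut edges: source->mux (cap 1), tank->sink (cap 1). Sum = 2.

2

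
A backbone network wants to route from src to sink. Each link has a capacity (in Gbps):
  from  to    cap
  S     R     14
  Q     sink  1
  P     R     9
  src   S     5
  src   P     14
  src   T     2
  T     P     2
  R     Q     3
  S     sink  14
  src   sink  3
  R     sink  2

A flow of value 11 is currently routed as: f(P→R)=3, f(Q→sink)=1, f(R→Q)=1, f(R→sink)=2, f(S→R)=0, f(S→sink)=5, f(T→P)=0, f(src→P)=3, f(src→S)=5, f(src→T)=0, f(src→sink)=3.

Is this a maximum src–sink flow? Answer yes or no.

Yes

Residual reachable from src: {P, Q, R, T, src}; sink is not reachable.
Saturated cut: src→S, src→sink, R→sink, Q→sink with total capacity 11 = current flow value. Flow is maximum.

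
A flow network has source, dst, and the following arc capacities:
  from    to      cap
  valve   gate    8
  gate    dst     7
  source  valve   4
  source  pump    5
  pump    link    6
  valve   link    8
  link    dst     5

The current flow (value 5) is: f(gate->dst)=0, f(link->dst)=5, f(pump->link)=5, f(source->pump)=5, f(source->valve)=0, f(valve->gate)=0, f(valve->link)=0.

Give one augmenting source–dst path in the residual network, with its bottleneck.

source->valve->gate->dst, bottleneck 4

Residual along source->valve->gate->dst: source->valve: 4, valve->gate: 8, gate->dst: 7.
Bottleneck = min = 4.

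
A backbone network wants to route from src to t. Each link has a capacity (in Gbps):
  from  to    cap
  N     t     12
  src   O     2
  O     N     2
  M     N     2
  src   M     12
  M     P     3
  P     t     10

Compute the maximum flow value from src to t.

Augment src->M->P->t: bottleneck 3. Total 3.
Augment src->M->N->t: bottleneck 2. Total 5.
Augment src->O->N->t: bottleneck 2. Total 7.
No augmenting path remains in the residual graph.

7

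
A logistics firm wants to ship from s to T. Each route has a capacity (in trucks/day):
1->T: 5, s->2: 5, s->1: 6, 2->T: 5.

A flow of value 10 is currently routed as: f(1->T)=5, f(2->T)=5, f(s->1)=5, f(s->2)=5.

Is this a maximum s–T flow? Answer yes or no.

Yes

Residual reachable from s: {1, s}; T is not reachable.
Saturated cut: s->2, 1->T with total capacity 10 = current flow value. Flow is maximum.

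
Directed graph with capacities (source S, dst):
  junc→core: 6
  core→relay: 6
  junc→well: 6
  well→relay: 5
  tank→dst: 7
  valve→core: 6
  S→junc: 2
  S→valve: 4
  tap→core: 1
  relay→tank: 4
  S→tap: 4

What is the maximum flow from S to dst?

4

Augment S→tap→core→relay→tank→dst: bottleneck 1. Total 1.
Augment S→valve→core→relay→tank→dst: bottleneck 3. Total 4.
No augmenting path remains in the residual graph.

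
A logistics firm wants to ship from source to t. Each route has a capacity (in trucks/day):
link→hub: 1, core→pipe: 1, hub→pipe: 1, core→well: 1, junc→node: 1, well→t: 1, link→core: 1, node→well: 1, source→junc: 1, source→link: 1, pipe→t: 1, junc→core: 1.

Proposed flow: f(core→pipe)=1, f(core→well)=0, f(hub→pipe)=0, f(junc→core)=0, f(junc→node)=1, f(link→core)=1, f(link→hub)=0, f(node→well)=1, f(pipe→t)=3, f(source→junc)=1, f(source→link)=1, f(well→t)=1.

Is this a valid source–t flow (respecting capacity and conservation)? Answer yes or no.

Capacity violated on pipe→t: flow 3 > capacity 1.

No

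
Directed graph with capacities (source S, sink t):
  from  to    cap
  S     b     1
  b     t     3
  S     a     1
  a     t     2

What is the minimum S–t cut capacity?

Max flow = 2 (via 2 augmenting paths).
In the residual at optimum, the set reachable from S is {S}.
Cut edges: S→a (cap 1), S→b (cap 1). Sum = 2.

2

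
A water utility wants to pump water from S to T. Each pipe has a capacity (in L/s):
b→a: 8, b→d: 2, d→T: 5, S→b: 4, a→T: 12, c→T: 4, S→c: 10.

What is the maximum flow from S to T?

Augment S→c→T: bottleneck 4. Total 4.
Augment S→b→d→T: bottleneck 2. Total 6.
Augment S→b→a→T: bottleneck 2. Total 8.
No augmenting path remains in the residual graph.

8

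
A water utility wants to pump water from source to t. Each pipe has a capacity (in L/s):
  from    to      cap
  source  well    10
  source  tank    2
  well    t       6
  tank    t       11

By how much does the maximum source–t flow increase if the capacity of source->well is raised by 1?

0

Original max flow = 8.
Edge source->well does not cross the min cut (source side {source, well}), so extra capacity there cannot help.
New max flow = 8. Increase = 0.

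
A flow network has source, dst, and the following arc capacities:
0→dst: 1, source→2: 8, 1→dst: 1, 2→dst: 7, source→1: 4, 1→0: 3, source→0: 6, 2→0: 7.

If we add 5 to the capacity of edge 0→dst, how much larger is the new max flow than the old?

Original max flow = 9.
After raising cap(0→dst), augmenting paths through that edge carry 5 more units.
New max flow = 14. Increase = 5.

5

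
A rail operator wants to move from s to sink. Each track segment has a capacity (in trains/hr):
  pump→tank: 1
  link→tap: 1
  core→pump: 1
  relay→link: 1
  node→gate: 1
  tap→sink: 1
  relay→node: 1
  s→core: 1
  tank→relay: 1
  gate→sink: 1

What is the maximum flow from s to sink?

1

Augment s→core→pump→tank→relay→link→tap→sink: bottleneck 1. Total 1.
No augmenting path remains in the residual graph.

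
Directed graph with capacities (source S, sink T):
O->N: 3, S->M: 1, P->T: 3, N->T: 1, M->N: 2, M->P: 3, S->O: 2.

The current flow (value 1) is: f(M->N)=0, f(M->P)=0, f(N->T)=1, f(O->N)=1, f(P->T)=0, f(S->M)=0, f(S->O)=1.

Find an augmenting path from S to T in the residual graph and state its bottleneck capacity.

Residual along S->M->P->T: S->M: 1, M->P: 3, P->T: 3.
Bottleneck = min = 1.

S->M->P->T, bottleneck 1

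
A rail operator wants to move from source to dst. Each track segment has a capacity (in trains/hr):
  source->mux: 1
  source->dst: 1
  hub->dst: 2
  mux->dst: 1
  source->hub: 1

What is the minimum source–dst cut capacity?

3

Max flow = 3 (via 3 augmenting paths).
In the residual at optimum, the set reachable from source is {source}.
Cut edges: source->mux (cap 1), source->hub (cap 1), source->dst (cap 1). Sum = 3.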